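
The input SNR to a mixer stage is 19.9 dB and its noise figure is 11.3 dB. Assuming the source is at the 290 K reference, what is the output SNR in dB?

8.6 dB

By definition F = SNR_in/SNR_out, so in dB: SNR_out = SNR_in − NF
SNR_out = 19.9 − 11.3 = 8.6 dB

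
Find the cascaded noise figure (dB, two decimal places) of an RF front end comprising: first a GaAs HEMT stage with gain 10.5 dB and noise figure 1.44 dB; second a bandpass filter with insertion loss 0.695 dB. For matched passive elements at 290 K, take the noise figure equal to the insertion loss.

Convert to linear (a loss of L dB is a gain of −L dB): F_i = 10^(NF_i/10), G_i = 10^(G_i,dB/10)
  Stage 1: F_1 = 10^(1.44/10) = 1.393, G_1 = 10^(10.5/10) = 11.22
  Stage 2: F_2 = 10^(0.695/10) = 1.174, G_2 = 10^(−0.695/10) = 0.8521
Friis cascade:
  F = 1.393 + (1.174 − 1)/11.22 = 1.409
NF = 10 log₁₀(1.409) = 1.49 dB

1.49 dB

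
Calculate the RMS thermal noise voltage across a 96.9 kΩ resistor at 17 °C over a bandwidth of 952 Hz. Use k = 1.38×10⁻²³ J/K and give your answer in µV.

1.22 µV

T = 17 °C + 273.15 = 290.15 K
V_n = √(4kTRB)
4kTRB = 4 × 1.38×10⁻²³ × 290.15 × 9.69×10⁴ × 9.52×10² = 1.48×10⁻¹² V²
V_n = √(1.48×10⁻¹²) = 1.22×10⁻⁶ V = 1.22 µV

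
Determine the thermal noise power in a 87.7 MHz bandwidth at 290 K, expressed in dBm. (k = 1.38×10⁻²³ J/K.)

P_n = kTB = 1.38×10⁻²³ × 290 × 8.77×10⁷ = 3.51×10⁻¹³ W
In dBm: 10 log₁₀(3.51×10⁻¹³ / 10⁻³) = −94.5 dBm

−94.5 dBm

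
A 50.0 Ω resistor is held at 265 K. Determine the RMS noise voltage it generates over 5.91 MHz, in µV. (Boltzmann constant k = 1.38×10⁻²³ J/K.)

V_n = √(4kTRB)
4kTRB = 4 × 1.38×10⁻²³ × 265 × 5.00×10¹ × 5.91×10⁶ = 4.32×10⁻¹² V²
V_n = √(4.32×10⁻¹²) = 2.08×10⁻⁶ V = 2.08 µV

2.08 µV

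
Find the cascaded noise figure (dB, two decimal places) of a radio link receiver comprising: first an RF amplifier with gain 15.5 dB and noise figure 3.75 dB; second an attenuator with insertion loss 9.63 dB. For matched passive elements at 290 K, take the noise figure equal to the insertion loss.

Convert to linear (a loss of L dB is a gain of −L dB): F_i = 10^(NF_i/10), G_i = 10^(G_i,dB/10)
  Stage 1: F_1 = 10^(3.75/10) = 2.371, G_1 = 10^(15.5/10) = 35.48
  Stage 2: F_2 = 10^(9.63/10) = 9.183, G_2 = 10^(−9.63/10) = 0.1089
Friis cascade:
  F = 2.371 + (9.183 − 1)/35.48 = 2.602
NF = 10 log₁₀(2.602) = 4.15 dB

4.15 dB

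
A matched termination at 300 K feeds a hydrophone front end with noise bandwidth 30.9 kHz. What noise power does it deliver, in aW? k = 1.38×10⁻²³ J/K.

128 aW

P_n = kTB = 1.38×10⁻²³ × 300 × 3.09×10⁴ = 1.28×10⁻¹⁶ W = 128 aW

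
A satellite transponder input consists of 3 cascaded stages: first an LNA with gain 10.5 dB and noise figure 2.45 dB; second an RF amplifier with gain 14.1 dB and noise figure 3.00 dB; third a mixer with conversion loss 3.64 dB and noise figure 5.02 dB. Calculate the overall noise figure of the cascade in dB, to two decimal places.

2.68 dB

Convert to linear (a loss of L dB is a gain of −L dB): F_i = 10^(NF_i/10), G_i = 10^(G_i,dB/10)
  Stage 1: F_1 = 10^(2.45/10) = 1.758, G_1 = 10^(10.5/10) = 11.22
  Stage 2: F_2 = 10^(3.00/10) = 1.995, G_2 = 10^(14.1/10) = 25.70
  Stage 3: F_3 = 10^(5.02/10) = 3.177, G_3 = 10^(−3.64/10) = 0.4325
Friis cascade:
  F = 1.758 + (1.995 − 1)/11.22 + (3.177 − 1)/288.4 = 1.854
NF = 10 log₁₀(1.854) = 2.68 dB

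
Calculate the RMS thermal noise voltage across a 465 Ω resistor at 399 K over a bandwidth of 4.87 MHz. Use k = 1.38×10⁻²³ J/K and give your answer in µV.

V_n = √(4kTRB)
4kTRB = 4 × 1.38×10⁻²³ × 399 × 4.65×10² × 4.87×10⁶ = 4.99×10⁻¹¹ V²
V_n = √(4.99×10⁻¹¹) = 7.06×10⁻⁶ V = 7.06 µV

7.06 µV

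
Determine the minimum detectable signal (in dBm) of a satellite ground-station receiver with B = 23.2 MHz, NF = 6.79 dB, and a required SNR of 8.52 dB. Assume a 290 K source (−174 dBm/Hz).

Sensitivity = −174 + 10 log₁₀(B) + NF + SNR_min
= −174 + 73.65 + 6.79 + 8.52
= −85.04 dBm → −85.0 dBm

−85.0 dBm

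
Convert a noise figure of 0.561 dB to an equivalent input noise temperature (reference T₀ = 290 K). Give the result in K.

F = 10^(0.561/10) = 1.13789
T_e = (F − 1)·T₀ = (1.13789 − 1) × 290 = 40.0 K

40.0 K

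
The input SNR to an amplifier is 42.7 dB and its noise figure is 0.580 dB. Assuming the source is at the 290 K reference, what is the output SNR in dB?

42.120 dB

By definition F = SNR_in/SNR_out, so in dB: SNR_out = SNR_in − NF
SNR_out = 42.7 − 0.580 = 42.120 dB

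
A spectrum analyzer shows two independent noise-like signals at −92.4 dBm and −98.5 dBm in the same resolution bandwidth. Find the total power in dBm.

−91.4 dBm

Convert to linear, add, convert back:
P₁ = 5.75×10⁻¹³ W, P₂ = 1.41×10⁻¹³ W
P_tot = 7.17×10⁻¹³ W → 10 log₁₀(P_tot / 10⁻³) = −91.4 dBm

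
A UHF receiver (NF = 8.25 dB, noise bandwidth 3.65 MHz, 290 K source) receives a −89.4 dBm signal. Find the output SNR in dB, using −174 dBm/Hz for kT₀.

Noise floor: N = −174 + 10 log₁₀(B) + NF
10 log₁₀(3.65×10⁶) = 65.62 dB
N = −174 + 65.62 + 8.25 = −100.13 dBm
SNR = P_sig − N = −89.4 − (−100.13) = 10.73 dB → 10.7 dB

10.7 dB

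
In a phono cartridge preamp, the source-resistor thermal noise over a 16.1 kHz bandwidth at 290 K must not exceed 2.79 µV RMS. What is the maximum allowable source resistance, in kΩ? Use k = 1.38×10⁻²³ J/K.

30.2 kΩ

Johnson–Nyquist: V_n = √(4kTRB) ⇒ R = V_n² / (4kTB)
4kTB = 4 × 1.38×10⁻²³ × 290 × 1.61×10⁴ = 2.58×10⁻¹⁶
R = (2.79×10⁻⁶)² / 2.58×10⁻¹⁶ = 3.02×10⁴ Ω = 30.2 kΩ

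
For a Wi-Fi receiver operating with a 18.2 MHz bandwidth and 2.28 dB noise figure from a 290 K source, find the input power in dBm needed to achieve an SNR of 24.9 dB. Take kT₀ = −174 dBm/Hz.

Sensitivity = −174 + 10 log₁₀(B) + NF + SNR_min
= −174 + 72.6 + 2.28 + 24.9
= −74.22 dBm → −74.2 dBm

−74.2 dBm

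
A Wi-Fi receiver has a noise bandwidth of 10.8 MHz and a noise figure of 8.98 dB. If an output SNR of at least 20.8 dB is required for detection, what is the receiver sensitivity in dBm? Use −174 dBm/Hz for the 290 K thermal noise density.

−73.9 dBm

Sensitivity = −174 + 10 log₁₀(B) + NF + SNR_min
= −174 + 70.33 + 8.98 + 20.8
= −73.89 dBm → −73.9 dBm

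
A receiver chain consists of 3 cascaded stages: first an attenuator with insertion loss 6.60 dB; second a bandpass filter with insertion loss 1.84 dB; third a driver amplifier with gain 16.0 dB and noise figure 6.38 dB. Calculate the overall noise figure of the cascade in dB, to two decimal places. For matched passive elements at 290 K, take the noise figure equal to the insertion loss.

Convert to linear (a loss of L dB is a gain of −L dB): F_i = 10^(NF_i/10), G_i = 10^(G_i,dB/10)
  Stage 1: F_1 = 10^(6.60/10) = 4.571, G_1 = 10^(−6.60/10) = 0.2188
  Stage 2: F_2 = 10^(1.84/10) = 1.528, G_2 = 10^(−1.84/10) = 0.6546
  Stage 3: F_3 = 10^(6.38/10) = 4.345, G_3 = 10^(16.0/10) = 39.81
Friis cascade:
  F = 4.571 + (1.528 − 1)/0.2188 + (4.345 − 1)/0.1432 = 30.34
NF = 10 log₁₀(30.34) = 14.82 dB

14.82 dB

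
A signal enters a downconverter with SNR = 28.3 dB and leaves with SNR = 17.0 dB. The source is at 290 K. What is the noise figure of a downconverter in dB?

NF (dB) = SNR_in(dB) − SNR_out(dB) when the source is at T₀
NF = 28.3 − 17.0 = 11.3 dB

11.3 dB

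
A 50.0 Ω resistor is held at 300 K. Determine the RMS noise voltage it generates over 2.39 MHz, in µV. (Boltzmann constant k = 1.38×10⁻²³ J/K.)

1.41 µV

V_n = √(4kTRB)
4kTRB = 4 × 1.38×10⁻²³ × 300 × 5.00×10¹ × 2.39×10⁶ = 1.98×10⁻¹² V²
V_n = √(1.98×10⁻¹²) = 1.41×10⁻⁶ V = 1.41 µV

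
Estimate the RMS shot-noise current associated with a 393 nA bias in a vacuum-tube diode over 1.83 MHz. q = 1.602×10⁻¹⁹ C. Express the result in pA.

480 pA

I_n = √(2qI·B)
2qI·B = 2 × 1.602×10⁻¹⁹ × 3.93×10⁻⁷ × 1.83×10⁶ = 2.30×10⁻¹⁹ A²
I_n = √(2.30×10⁻¹⁹) = 4.80×10⁻¹⁰ A = 480 pA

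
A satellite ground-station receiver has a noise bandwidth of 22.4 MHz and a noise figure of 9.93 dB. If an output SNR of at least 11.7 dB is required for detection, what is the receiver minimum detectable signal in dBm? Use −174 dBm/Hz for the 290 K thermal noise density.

−78.9 dBm

Sensitivity = −174 + 10 log₁₀(B) + NF + SNR_min
= −174 + 73.5 + 9.93 + 11.7
= −78.87 dBm → −78.9 dBm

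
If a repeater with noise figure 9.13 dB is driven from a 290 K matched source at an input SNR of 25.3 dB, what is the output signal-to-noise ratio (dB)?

16.17 dB

By definition F = SNR_in/SNR_out, so in dB: SNR_out = SNR_in − NF
SNR_out = 25.3 − 9.13 = 16.17 dB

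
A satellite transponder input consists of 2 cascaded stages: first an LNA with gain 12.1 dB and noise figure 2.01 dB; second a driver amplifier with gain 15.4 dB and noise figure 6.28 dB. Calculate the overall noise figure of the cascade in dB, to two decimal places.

2.53 dB

Convert to linear (a loss of L dB is a gain of −L dB): F_i = 10^(NF_i/10), G_i = 10^(G_i,dB/10)
  Stage 1: F_1 = 10^(2.01/10) = 1.589, G_1 = 10^(12.1/10) = 16.22
  Stage 2: F_2 = 10^(6.28/10) = 4.246, G_2 = 10^(15.4/10) = 34.67
Friis cascade:
  F = 1.589 + (4.246 − 1)/16.22 = 1.789
NF = 10 log₁₀(1.789) = 2.53 dB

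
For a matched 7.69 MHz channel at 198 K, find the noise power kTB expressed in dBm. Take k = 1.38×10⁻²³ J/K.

−106.8 dBm

P_n = kTB = 1.38×10⁻²³ × 198 × 7.69×10⁶ = 2.10×10⁻¹⁴ W
In dBm: 10 log₁₀(2.10×10⁻¹⁴ / 10⁻³) = −106.8 dBm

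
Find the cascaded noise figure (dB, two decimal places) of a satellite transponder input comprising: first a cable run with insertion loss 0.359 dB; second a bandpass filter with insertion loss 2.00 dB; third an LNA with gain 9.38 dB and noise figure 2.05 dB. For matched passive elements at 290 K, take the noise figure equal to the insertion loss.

4.41 dB

Convert to linear (a loss of L dB is a gain of −L dB): F_i = 10^(NF_i/10), G_i = 10^(G_i,dB/10)
  Stage 1: F_1 = 10^(0.359/10) = 1.086, G_1 = 10^(−0.359/10) = 0.9207
  Stage 2: F_2 = 10^(2.00/10) = 1.585, G_2 = 10^(−2.00/10) = 0.6310
  Stage 3: F_3 = 10^(2.05/10) = 1.603, G_3 = 10^(9.38/10) = 8.670
Friis cascade:
  F = 1.086 + (1.585 − 1)/0.9207 + (1.603 − 1)/0.5809 = 2.760
NF = 10 log₁₀(2.760) = 4.41 dB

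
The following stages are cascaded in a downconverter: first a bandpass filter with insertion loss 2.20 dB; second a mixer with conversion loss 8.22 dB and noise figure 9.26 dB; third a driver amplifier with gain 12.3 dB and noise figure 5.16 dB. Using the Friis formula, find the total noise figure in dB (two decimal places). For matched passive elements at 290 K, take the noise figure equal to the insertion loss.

15.92 dB

Convert to linear (a loss of L dB is a gain of −L dB): F_i = 10^(NF_i/10), G_i = 10^(G_i,dB/10)
  Stage 1: F_1 = 10^(2.20/10) = 1.660, G_1 = 10^(−2.20/10) = 0.6026
  Stage 2: F_2 = 10^(9.26/10) = 8.433, G_2 = 10^(−8.22/10) = 0.1507
  Stage 3: F_3 = 10^(5.16/10) = 3.281, G_3 = 10^(12.3/10) = 16.98
Friis cascade:
  F = 1.660 + (8.433 − 1)/0.6026 + (3.281 − 1)/0.09078 = 39.12
NF = 10 log₁₀(39.12) = 15.92 dB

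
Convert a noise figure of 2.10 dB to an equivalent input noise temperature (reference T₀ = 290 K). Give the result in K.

F = 10^(2.10/10) = 1.62181
T_e = (F − 1)·T₀ = (1.62181 − 1) × 290 = 180 K

180 K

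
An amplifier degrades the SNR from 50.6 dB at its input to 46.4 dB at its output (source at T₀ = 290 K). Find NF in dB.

4.2 dB

NF (dB) = SNR_in(dB) − SNR_out(dB) when the source is at T₀
NF = 50.6 − 46.4 = 4.2 dB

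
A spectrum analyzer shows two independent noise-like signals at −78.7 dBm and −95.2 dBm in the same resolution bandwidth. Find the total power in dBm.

Convert to linear, add, convert back:
P₁ = 1.35×10⁻¹¹ W, P₂ = 3.02×10⁻¹³ W
P_tot = 1.38×10⁻¹¹ W → 10 log₁₀(P_tot / 10⁻³) = −78.6 dBm

−78.6 dBm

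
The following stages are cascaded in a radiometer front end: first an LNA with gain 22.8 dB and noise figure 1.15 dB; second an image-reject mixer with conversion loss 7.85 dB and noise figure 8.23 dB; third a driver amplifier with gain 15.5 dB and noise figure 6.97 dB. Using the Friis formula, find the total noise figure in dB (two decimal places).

1.64 dB

Convert to linear (a loss of L dB is a gain of −L dB): F_i = 10^(NF_i/10), G_i = 10^(G_i,dB/10)
  Stage 1: F_1 = 10^(1.15/10) = 1.303, G_1 = 10^(22.8/10) = 190.5
  Stage 2: F_2 = 10^(8.23/10) = 6.653, G_2 = 10^(−7.85/10) = 0.1641
  Stage 3: F_3 = 10^(6.97/10) = 4.977, G_3 = 10^(15.5/10) = 35.48
Friis cascade:
  F = 1.303 + (6.653 − 1)/190.5 + (4.977 − 1)/31.26 = 1.460
NF = 10 log₁₀(1.460) = 1.64 dB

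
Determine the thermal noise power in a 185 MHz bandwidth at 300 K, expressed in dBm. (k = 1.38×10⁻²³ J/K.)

P_n = kTB = 1.38×10⁻²³ × 300 × 1.85×10⁸ = 7.66×10⁻¹³ W
In dBm: 10 log₁₀(7.66×10⁻¹³ / 10⁻³) = −91.2 dBm

−91.2 dBm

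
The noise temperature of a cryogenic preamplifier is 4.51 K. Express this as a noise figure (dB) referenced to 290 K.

F = 1 + T_e/T₀ = 1 + 4.51/290 = 1.01555
NF = 10 log₁₀(1.01555) = 0.067 dB

0.067 dB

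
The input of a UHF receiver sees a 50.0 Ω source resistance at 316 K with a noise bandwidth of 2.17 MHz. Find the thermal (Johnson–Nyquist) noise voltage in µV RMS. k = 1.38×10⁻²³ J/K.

V_n = √(4kTRB)
4kTRB = 4 × 1.38×10⁻²³ × 316 × 5.00×10¹ × 2.17×10⁶ = 1.89×10⁻¹² V²
V_n = √(1.89×10⁻¹²) = 1.38×10⁻⁶ V = 1.38 µV

1.38 µV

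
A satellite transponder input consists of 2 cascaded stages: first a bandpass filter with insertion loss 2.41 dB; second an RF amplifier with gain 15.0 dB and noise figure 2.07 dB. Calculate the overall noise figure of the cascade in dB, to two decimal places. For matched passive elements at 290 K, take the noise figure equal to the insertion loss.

Convert to linear (a loss of L dB is a gain of −L dB): F_i = 10^(NF_i/10), G_i = 10^(G_i,dB/10)
  Stage 1: F_1 = 10^(2.41/10) = 1.742, G_1 = 10^(−2.41/10) = 0.5741
  Stage 2: F_2 = 10^(2.07/10) = 1.611, G_2 = 10^(15.0/10) = 31.62
Friis cascade:
  F = 1.742 + (1.611 − 1)/0.5741 = 2.805
NF = 10 log₁₀(2.805) = 4.48 dB

4.48 dB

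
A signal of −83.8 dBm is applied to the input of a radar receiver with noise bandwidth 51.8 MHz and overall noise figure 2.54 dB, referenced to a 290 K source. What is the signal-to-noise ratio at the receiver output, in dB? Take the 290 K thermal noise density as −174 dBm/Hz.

10.5 dB

Noise floor: N = −174 + 10 log₁₀(B) + NF
10 log₁₀(5.18×10⁷) = 77.14 dB
N = −174 + 77.14 + 2.54 = −94.32 dBm
SNR = P_sig − N = −83.8 − (−94.32) = 10.52 dB → 10.5 dB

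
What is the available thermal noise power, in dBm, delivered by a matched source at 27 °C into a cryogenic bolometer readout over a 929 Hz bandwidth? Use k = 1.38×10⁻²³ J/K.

−144.1 dBm

T = 27 °C + 273.15 = 300.15 K
P_n = kTB = 1.38×10⁻²³ × 300.15 × 9.29×10² = 3.85×10⁻¹⁸ W
In dBm: 10 log₁₀(3.85×10⁻¹⁸ / 10⁻³) = −144.1 dBm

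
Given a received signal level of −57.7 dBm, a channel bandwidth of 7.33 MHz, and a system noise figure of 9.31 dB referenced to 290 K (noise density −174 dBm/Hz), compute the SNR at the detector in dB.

38.3 dB

Noise floor: N = −174 + 10 log₁₀(B) + NF
10 log₁₀(7.33×10⁶) = 68.65 dB
N = −174 + 68.65 + 9.31 = −96.04 dBm
SNR = P_sig − N = −57.7 − (−96.04) = 38.34 dB → 38.3 dB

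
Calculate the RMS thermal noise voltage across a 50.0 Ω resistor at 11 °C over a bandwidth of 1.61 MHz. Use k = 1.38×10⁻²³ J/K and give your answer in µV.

1.12 µV

T = 11 °C + 273.15 = 284.15 K
V_n = √(4kTRB)
4kTRB = 4 × 1.38×10⁻²³ × 284.15 × 5.00×10¹ × 1.61×10⁶ = 1.26×10⁻¹² V²
V_n = √(1.26×10⁻¹²) = 1.12×10⁻⁶ V = 1.12 µV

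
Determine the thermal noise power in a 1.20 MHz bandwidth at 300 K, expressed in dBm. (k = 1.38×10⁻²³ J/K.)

−113.0 dBm

P_n = kTB = 1.38×10⁻²³ × 300 × 1.20×10⁶ = 4.97×10⁻¹⁵ W
In dBm: 10 log₁₀(4.97×10⁻¹⁵ / 10⁻³) = −113.0 dBm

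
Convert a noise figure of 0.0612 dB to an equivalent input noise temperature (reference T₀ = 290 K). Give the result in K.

F = 10^(0.0612/10) = 1.01419
T_e = (F − 1)·T₀ = (1.01419 − 1) × 290 = 4.12 K

4.12 K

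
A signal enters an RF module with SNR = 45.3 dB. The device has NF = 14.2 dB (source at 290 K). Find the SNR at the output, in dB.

31.1 dB

By definition F = SNR_in/SNR_out, so in dB: SNR_out = SNR_in − NF
SNR_out = 45.3 − 14.2 = 31.1 dB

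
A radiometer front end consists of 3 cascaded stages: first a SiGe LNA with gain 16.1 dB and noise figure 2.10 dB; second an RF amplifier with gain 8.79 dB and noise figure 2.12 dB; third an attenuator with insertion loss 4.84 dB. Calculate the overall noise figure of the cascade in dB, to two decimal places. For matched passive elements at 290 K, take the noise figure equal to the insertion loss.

Convert to linear (a loss of L dB is a gain of −L dB): F_i = 10^(NF_i/10), G_i = 10^(G_i,dB/10)
  Stage 1: F_1 = 10^(2.10/10) = 1.622, G_1 = 10^(16.1/10) = 40.74
  Stage 2: F_2 = 10^(2.12/10) = 1.629, G_2 = 10^(8.79/10) = 7.568
  Stage 3: F_3 = 10^(4.84/10) = 3.048, G_3 = 10^(−4.84/10) = 0.3281
Friis cascade:
  F = 1.622 + (1.629 − 1)/40.74 + (3.048 − 1)/308.3 = 1.644
NF = 10 log₁₀(1.644) = 2.16 dB

2.16 dB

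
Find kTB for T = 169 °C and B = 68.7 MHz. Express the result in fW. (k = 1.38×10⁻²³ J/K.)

T = 169 °C + 273.15 = 442.15 K
P_n = kTB = 1.38×10⁻²³ × 442.15 × 6.87×10⁷ = 4.19×10⁻¹³ W = 419 fW

419 fW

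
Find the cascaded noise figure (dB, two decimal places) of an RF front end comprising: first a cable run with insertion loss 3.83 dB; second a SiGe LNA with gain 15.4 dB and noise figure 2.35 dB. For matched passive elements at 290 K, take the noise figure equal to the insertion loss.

Convert to linear (a loss of L dB is a gain of −L dB): F_i = 10^(NF_i/10), G_i = 10^(G_i,dB/10)
  Stage 1: F_1 = 10^(3.83/10) = 2.415, G_1 = 10^(−3.83/10) = 0.4140
  Stage 2: F_2 = 10^(2.35/10) = 1.718, G_2 = 10^(15.4/10) = 34.67
Friis cascade:
  F = 2.415 + (1.718 − 1)/0.4140 = 4.150
NF = 10 log₁₀(4.150) = 6.18 dB

6.18 dB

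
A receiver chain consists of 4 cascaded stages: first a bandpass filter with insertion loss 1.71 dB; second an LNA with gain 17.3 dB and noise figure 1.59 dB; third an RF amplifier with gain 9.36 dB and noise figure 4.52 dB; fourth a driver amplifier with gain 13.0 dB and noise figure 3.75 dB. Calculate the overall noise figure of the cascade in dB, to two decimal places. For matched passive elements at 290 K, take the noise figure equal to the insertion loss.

3.41 dB

Convert to linear (a loss of L dB is a gain of −L dB): F_i = 10^(NF_i/10), G_i = 10^(G_i,dB/10)
  Stage 1: F_1 = 10^(1.71/10) = 1.483, G_1 = 10^(−1.71/10) = 0.6745
  Stage 2: F_2 = 10^(1.59/10) = 1.442, G_2 = 10^(17.3/10) = 53.70
  Stage 3: F_3 = 10^(4.52/10) = 2.831, G_3 = 10^(9.36/10) = 8.630
  Stage 4: F_4 = 10^(3.75/10) = 2.371, G_4 = 10^(13.0/10) = 19.95
Friis cascade:
  F = 1.483 + (1.442 − 1)/0.6745 + (2.831 − 1)/36.22 + (2.371 − 1)/312.6 = 2.193
NF = 10 log₁₀(2.193) = 3.41 dB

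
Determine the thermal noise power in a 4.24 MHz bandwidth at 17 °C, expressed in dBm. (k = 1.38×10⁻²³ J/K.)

T = 17 °C + 273.15 = 290.15 K
P_n = kTB = 1.38×10⁻²³ × 290.15 × 4.24×10⁶ = 1.70×10⁻¹⁴ W
In dBm: 10 log₁₀(1.70×10⁻¹⁴ / 10⁻³) = −107.7 dBm

−107.7 dBm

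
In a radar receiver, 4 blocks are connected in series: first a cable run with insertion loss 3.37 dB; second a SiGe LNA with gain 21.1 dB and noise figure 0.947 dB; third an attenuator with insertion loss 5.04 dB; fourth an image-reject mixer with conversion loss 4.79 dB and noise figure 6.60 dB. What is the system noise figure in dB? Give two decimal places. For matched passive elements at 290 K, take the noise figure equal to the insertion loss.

4.67 dB

Convert to linear (a loss of L dB is a gain of −L dB): F_i = 10^(NF_i/10), G_i = 10^(G_i,dB/10)
  Stage 1: F_1 = 10^(3.37/10) = 2.173, G_1 = 10^(−3.37/10) = 0.4603
  Stage 2: F_2 = 10^(0.947/10) = 1.244, G_2 = 10^(21.1/10) = 128.8
  Stage 3: F_3 = 10^(5.04/10) = 3.192, G_3 = 10^(−5.04/10) = 0.3133
  Stage 4: F_4 = 10^(6.60/10) = 4.571, G_4 = 10^(−4.79/10) = 0.3319
Friis cascade:
  F = 2.173 + (1.244 − 1)/0.4603 + (3.192 − 1)/59.29 + (4.571 − 1)/18.58 = 2.931
NF = 10 log₁₀(2.931) = 4.67 dB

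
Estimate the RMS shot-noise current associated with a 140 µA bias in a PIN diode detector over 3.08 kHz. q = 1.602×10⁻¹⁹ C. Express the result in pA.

372 pA

I_n = √(2qI·B)
2qI·B = 2 × 1.602×10⁻¹⁹ × 1.40×10⁻⁴ × 3.08×10³ = 1.38×10⁻¹⁹ A²
I_n = √(1.38×10⁻¹⁹) = 3.72×10⁻¹⁰ A = 372 pA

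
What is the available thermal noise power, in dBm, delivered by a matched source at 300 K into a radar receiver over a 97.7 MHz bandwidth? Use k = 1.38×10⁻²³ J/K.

−93.9 dBm

P_n = kTB = 1.38×10⁻²³ × 300 × 9.77×10⁷ = 4.04×10⁻¹³ W
In dBm: 10 log₁₀(4.04×10⁻¹³ / 10⁻³) = −93.9 dBm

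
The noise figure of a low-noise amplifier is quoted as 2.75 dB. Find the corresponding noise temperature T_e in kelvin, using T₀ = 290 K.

F = 10^(2.75/10) = 1.88365
T_e = (F − 1)·T₀ = (1.88365 − 1) × 290 = 256 K

256 K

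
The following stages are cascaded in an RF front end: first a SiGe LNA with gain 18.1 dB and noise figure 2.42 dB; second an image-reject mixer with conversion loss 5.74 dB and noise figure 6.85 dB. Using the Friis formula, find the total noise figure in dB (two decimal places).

2.57 dB

Convert to linear (a loss of L dB is a gain of −L dB): F_i = 10^(NF_i/10), G_i = 10^(G_i,dB/10)
  Stage 1: F_1 = 10^(2.42/10) = 1.746, G_1 = 10^(18.1/10) = 64.57
  Stage 2: F_2 = 10^(6.85/10) = 4.842, G_2 = 10^(−5.74/10) = 0.2667
Friis cascade:
  F = 1.746 + (4.842 − 1)/64.57 = 1.805
NF = 10 log₁₀(1.805) = 2.57 dB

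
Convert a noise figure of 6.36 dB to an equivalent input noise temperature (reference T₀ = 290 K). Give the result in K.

F = 10^(6.36/10) = 4.32514
T_e = (F − 1)·T₀ = (4.32514 − 1) × 290 = 964 K

964 K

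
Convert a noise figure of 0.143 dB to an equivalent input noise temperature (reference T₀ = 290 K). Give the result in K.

F = 10^(0.143/10) = 1.03348
T_e = (F − 1)·T₀ = (1.03348 − 1) × 290 = 9.71 K

9.71 K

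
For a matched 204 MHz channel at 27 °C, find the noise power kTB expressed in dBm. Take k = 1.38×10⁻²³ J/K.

−90.7 dBm

T = 27 °C + 273.15 = 300.15 K
P_n = kTB = 1.38×10⁻²³ × 300.15 × 2.04×10⁸ = 8.45×10⁻¹³ W
In dBm: 10 log₁₀(8.45×10⁻¹³ / 10⁻³) = −90.7 dBm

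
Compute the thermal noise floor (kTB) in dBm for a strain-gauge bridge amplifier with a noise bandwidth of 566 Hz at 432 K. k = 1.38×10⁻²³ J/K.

−144.7 dBm

P_n = kTB = 1.38×10⁻²³ × 432 × 5.66×10² = 3.37×10⁻¹⁸ W
In dBm: 10 log₁₀(3.37×10⁻¹⁸ / 10⁻³) = −144.7 dBm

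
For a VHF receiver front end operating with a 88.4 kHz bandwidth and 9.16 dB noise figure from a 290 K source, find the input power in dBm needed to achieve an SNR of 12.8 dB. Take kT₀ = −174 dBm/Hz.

Sensitivity = −174 + 10 log₁₀(B) + NF + SNR_min
= −174 + 49.46 + 9.16 + 12.8
= −102.58 dBm → −102.6 dBm

−102.6 dBm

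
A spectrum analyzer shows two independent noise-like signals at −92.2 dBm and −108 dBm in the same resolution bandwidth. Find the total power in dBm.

Convert to linear, add, convert back:
P₁ = 6.03×10⁻¹³ W, P₂ = 1.58×10⁻¹⁴ W
P_tot = 6.18×10⁻¹³ W → 10 log₁₀(P_tot / 10⁻³) = −92.1 dBm

−92.1 dBm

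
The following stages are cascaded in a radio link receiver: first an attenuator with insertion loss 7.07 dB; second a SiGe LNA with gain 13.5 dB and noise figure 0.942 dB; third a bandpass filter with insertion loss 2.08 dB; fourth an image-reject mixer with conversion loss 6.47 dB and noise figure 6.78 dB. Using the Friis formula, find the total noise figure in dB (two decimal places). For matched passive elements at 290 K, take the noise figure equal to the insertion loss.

Convert to linear (a loss of L dB is a gain of −L dB): F_i = 10^(NF_i/10), G_i = 10^(G_i,dB/10)
  Stage 1: F_1 = 10^(7.07/10) = 5.093, G_1 = 10^(−7.07/10) = 0.1963
  Stage 2: F_2 = 10^(0.942/10) = 1.242, G_2 = 10^(13.5/10) = 22.39
  Stage 3: F_3 = 10^(2.08/10) = 1.614, G_3 = 10^(−2.08/10) = 0.6194
  Stage 4: F_4 = 10^(6.78/10) = 4.764, G_4 = 10^(−6.47/10) = 0.2254
Friis cascade:
  F = 5.093 + (1.242 − 1)/0.1963 + (1.614 − 1)/4.395 + (4.764 − 1)/2.723 = 7.849
NF = 10 log₁₀(7.849) = 8.95 dB

8.95 dB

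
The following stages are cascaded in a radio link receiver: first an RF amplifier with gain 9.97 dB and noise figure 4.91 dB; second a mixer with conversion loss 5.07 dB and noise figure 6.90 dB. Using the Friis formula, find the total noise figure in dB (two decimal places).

5.43 dB

Convert to linear (a loss of L dB is a gain of −L dB): F_i = 10^(NF_i/10), G_i = 10^(G_i,dB/10)
  Stage 1: F_1 = 10^(4.91/10) = 3.097, G_1 = 10^(9.97/10) = 9.931
  Stage 2: F_2 = 10^(6.90/10) = 4.898, G_2 = 10^(−5.07/10) = 0.3112
Friis cascade:
  F = 3.097 + (4.898 − 1)/9.931 = 3.490
NF = 10 log₁₀(3.490) = 5.43 dB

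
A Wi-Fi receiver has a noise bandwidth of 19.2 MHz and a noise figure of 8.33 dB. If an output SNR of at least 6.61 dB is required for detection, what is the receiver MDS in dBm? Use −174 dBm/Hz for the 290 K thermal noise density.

Sensitivity = −174 + 10 log₁₀(B) + NF + SNR_min
= −174 + 72.83 + 8.33 + 6.61
= −86.23 dBm → −86.2 dBm

−86.2 dBm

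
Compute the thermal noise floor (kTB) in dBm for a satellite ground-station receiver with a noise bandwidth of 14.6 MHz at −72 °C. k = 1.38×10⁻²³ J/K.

T = −72 °C + 273.15 = 201.15 K
P_n = kTB = 1.38×10⁻²³ × 201.15 × 1.46×10⁷ = 4.05×10⁻¹⁴ W
In dBm: 10 log₁₀(4.05×10⁻¹⁴ / 10⁻³) = −103.9 dBm

−103.9 dBm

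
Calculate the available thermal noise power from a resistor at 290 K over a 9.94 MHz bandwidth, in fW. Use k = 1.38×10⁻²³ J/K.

P_n = kTB = 1.38×10⁻²³ × 290 × 9.94×10⁶ = 3.98×10⁻¹⁴ W = 39.8 fW

39.8 fW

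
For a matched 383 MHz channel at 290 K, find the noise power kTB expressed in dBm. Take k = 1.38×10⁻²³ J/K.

−88.1 dBm

P_n = kTB = 1.38×10⁻²³ × 290 × 3.83×10⁸ = 1.53×10⁻¹² W
In dBm: 10 log₁₀(1.53×10⁻¹² / 10⁻³) = −88.1 dBm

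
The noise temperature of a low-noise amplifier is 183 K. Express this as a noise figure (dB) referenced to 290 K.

2.12 dB

F = 1 + T_e/T₀ = 1 + 183/290 = 1.63103
NF = 10 log₁₀(1.63103) = 2.12 dB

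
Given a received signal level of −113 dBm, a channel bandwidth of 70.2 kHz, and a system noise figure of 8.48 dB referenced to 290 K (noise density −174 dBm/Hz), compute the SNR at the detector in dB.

Noise floor: N = −174 + 10 log₁₀(B) + NF
10 log₁₀(7.02×10⁴) = 48.46 dB
N = −174 + 48.46 + 8.48 = −117.06 dBm
SNR = P_sig − N = −113 − (−117.06) = 4.06 dB → 4.1 dB

4.1 dB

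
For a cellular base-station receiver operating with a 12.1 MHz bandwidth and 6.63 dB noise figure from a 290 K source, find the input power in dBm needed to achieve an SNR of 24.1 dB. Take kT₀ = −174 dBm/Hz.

Sensitivity = −174 + 10 log₁₀(B) + NF + SNR_min
= −174 + 70.83 + 6.63 + 24.1
= −72.44 dBm → −72.4 dBm

−72.4 dBm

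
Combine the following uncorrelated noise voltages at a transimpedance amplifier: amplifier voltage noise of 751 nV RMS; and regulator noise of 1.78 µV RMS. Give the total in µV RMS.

Uncorrelated sources add in power (mean-square): V_tot = √(ΣV_i²)
V_tot = √[(7.51×10⁻⁷)² + (1.78×10⁻⁶)²] = 1.93×10⁻⁶ V = 1.93 µV

1.93 µV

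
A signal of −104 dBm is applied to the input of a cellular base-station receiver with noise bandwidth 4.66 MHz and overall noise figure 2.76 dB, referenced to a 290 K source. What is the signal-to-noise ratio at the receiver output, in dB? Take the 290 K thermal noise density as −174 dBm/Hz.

Noise floor: N = −174 + 10 log₁₀(B) + NF
10 log₁₀(4.66×10⁶) = 66.68 dB
N = −174 + 66.68 + 2.76 = −104.56 dBm
SNR = P_sig − N = −104 − (−104.56) = 0.56 dB → 0.6 dB

0.6 dB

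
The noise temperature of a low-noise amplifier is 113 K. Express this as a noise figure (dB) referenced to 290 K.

1.43 dB

F = 1 + T_e/T₀ = 1 + 113/290 = 1.38966
NF = 10 log₁₀(1.38966) = 1.43 dB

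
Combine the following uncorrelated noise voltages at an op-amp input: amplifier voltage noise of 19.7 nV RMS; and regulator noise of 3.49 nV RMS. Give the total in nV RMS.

Uncorrelated sources add in power (mean-square): V_tot = √(ΣV_i²)
V_tot = √[(1.97×10⁻⁸)² + (3.49×10⁻⁹)²] = 2.00×10⁻⁸ V = 20.0 nV

20.0 nV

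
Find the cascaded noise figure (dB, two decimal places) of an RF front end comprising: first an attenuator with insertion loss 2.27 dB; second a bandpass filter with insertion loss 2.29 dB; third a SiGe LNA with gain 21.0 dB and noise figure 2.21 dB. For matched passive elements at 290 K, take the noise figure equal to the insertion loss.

6.77 dB

Convert to linear (a loss of L dB is a gain of −L dB): F_i = 10^(NF_i/10), G_i = 10^(G_i,dB/10)
  Stage 1: F_1 = 10^(2.27/10) = 1.687, G_1 = 10^(−2.27/10) = 0.5929
  Stage 2: F_2 = 10^(2.29/10) = 1.694, G_2 = 10^(−2.29/10) = 0.5902
  Stage 3: F_3 = 10^(2.21/10) = 1.663, G_3 = 10^(21.0/10) = 125.9
Friis cascade:
  F = 1.687 + (1.694 − 1)/0.5929 + (1.663 − 1)/0.3499 = 4.753
NF = 10 log₁₀(4.753) = 6.77 dB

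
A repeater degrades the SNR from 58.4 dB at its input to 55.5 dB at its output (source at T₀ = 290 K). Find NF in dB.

2.9 dB

NF (dB) = SNR_in(dB) − SNR_out(dB) when the source is at T₀
NF = 58.4 − 55.5 = 2.9 dB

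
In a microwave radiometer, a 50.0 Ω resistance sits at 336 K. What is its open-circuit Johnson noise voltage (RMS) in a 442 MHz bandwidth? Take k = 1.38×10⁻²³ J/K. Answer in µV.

V_n = √(4kTRB)
4kTRB = 4 × 1.38×10⁻²³ × 336 × 5.00×10¹ × 4.42×10⁸ = 4.10×10⁻¹⁰ V²
V_n = √(4.10×10⁻¹⁰) = 2.02×10⁻⁵ V = 20.2 µV

20.2 µV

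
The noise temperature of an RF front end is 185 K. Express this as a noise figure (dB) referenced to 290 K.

F = 1 + T_e/T₀ = 1 + 185/290 = 1.63793
NF = 10 log₁₀(1.63793) = 2.14 dB

2.14 dB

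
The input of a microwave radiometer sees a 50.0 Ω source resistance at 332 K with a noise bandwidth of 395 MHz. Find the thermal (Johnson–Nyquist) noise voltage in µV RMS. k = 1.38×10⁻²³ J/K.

19.0 µV

V_n = √(4kTRB)
4kTRB = 4 × 1.38×10⁻²³ × 332 × 5.00×10¹ × 3.95×10⁸ = 3.62×10⁻¹⁰ V²
V_n = √(3.62×10⁻¹⁰) = 1.90×10⁻⁵ V = 19.0 µV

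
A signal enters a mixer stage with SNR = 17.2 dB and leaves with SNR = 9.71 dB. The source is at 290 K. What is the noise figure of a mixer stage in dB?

7.49 dB

NF (dB) = SNR_in(dB) − SNR_out(dB) when the source is at T₀
NF = 17.2 − 9.71 = 7.49 dB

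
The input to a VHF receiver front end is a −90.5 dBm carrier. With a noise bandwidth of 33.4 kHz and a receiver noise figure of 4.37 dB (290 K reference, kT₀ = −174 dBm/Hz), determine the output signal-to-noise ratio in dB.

Noise floor: N = −174 + 10 log₁₀(B) + NF
10 log₁₀(3.34×10⁴) = 45.24 dB
N = −174 + 45.24 + 4.37 = −124.39 dBm
SNR = P_sig − N = −90.5 − (−124.39) = 33.89 dB → 33.9 dB

33.9 dB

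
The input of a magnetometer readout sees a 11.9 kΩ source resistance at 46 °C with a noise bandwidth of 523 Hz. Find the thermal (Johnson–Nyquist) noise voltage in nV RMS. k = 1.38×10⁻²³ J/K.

T = 46 °C + 273.15 = 319.15 K
V_n = √(4kTRB)
4kTRB = 4 × 1.38×10⁻²³ × 319.15 × 1.19×10⁴ × 5.23×10² = 1.10×10⁻¹³ V²
V_n = √(1.10×10⁻¹³) = 3.31×10⁻⁷ V = 331 nV

331 nV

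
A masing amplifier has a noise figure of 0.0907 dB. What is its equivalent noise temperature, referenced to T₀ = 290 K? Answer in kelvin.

F = 10^(0.0907/10) = 1.0211
T_e = (F − 1)·T₀ = (1.0211 − 1) × 290 = 6.12 K

6.12 K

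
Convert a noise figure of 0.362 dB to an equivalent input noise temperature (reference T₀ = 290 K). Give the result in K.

F = 10^(0.362/10) = 1.08693
T_e = (F − 1)·T₀ = (1.08693 − 1) × 290 = 25.2 K

25.2 K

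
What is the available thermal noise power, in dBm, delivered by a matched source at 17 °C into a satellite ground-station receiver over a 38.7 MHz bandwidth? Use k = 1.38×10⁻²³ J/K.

−98.1 dBm

T = 17 °C + 273.15 = 290.15 K
P_n = kTB = 1.38×10⁻²³ × 290.15 × 3.87×10⁷ = 1.55×10⁻¹³ W
In dBm: 10 log₁₀(1.55×10⁻¹³ / 10⁻³) = −98.1 dBm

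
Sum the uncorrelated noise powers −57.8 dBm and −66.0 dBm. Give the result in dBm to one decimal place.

−57.2 dBm

Convert to linear, add, convert back:
P₁ = 1.66×10⁻⁹ W, P₂ = 2.51×10⁻¹⁰ W
P_tot = 1.91×10⁻⁹ W → 10 log₁₀(P_tot / 10⁻³) = −57.2 dBm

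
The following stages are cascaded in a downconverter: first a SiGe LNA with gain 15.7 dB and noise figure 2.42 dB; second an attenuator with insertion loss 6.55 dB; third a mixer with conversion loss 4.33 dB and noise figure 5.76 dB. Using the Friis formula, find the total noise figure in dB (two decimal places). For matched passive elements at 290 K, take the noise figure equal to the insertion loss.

3.38 dB

Convert to linear (a loss of L dB is a gain of −L dB): F_i = 10^(NF_i/10), G_i = 10^(G_i,dB/10)
  Stage 1: F_1 = 10^(2.42/10) = 1.746, G_1 = 10^(15.7/10) = 37.15
  Stage 2: F_2 = 10^(6.55/10) = 4.519, G_2 = 10^(−6.55/10) = 0.2213
  Stage 3: F_3 = 10^(5.76/10) = 3.767, G_3 = 10^(−4.33/10) = 0.3690
Friis cascade:
  F = 1.746 + (4.519 − 1)/37.15 + (3.767 − 1)/8.222 = 2.177
NF = 10 log₁₀(2.177) = 3.38 dB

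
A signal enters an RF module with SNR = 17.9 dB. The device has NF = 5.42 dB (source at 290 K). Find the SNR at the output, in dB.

12.48 dB

By definition F = SNR_in/SNR_out, so in dB: SNR_out = SNR_in − NF
SNR_out = 17.9 − 5.42 = 12.48 dB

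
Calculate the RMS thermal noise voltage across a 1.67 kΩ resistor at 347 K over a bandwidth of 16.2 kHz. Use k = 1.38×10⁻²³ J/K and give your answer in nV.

720 nV

V_n = √(4kTRB)
4kTRB = 4 × 1.38×10⁻²³ × 347 × 1.67×10³ × 1.62×10⁴ = 5.18×10⁻¹³ V²
V_n = √(5.18×10⁻¹³) = 7.20×10⁻⁷ V = 720 nV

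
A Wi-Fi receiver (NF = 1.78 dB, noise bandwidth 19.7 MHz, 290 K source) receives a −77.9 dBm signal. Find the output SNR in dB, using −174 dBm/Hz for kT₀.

21.4 dB

Noise floor: N = −174 + 10 log₁₀(B) + NF
10 log₁₀(1.97×10⁷) = 72.94 dB
N = −174 + 72.94 + 1.78 = −99.28 dBm
SNR = P_sig − N = −77.9 − (−99.28) = 21.38 dB → 21.4 dB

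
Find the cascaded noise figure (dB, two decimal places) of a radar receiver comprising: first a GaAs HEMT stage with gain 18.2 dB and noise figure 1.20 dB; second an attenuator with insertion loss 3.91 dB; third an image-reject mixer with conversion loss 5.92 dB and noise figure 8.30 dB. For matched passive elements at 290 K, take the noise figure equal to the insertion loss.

Convert to linear (a loss of L dB is a gain of −L dB): F_i = 10^(NF_i/10), G_i = 10^(G_i,dB/10)
  Stage 1: F_1 = 10^(1.20/10) = 1.318, G_1 = 10^(18.2/10) = 66.07
  Stage 2: F_2 = 10^(3.91/10) = 2.460, G_2 = 10^(−3.91/10) = 0.4064
  Stage 3: F_3 = 10^(8.30/10) = 6.761, G_3 = 10^(−5.92/10) = 0.2559
Friis cascade:
  F = 1.318 + (2.460 − 1)/66.07 + (6.761 − 1)/26.85 = 1.555
NF = 10 log₁₀(1.555) = 1.92 dB

1.92 dB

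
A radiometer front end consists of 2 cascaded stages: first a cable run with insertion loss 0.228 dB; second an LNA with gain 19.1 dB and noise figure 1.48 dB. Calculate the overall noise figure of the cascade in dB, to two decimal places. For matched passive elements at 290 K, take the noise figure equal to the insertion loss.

1.71 dB

Convert to linear (a loss of L dB is a gain of −L dB): F_i = 10^(NF_i/10), G_i = 10^(G_i,dB/10)
  Stage 1: F_1 = 10^(0.228/10) = 1.054, G_1 = 10^(−0.228/10) = 0.9489
  Stage 2: F_2 = 10^(1.48/10) = 1.406, G_2 = 10^(19.1/10) = 81.28
Friis cascade:
  F = 1.054 + (1.406 − 1)/0.9489 = 1.482
NF = 10 log₁₀(1.482) = 1.71 dB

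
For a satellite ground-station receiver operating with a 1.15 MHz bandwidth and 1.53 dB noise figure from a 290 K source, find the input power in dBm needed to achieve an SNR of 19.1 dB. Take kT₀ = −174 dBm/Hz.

Sensitivity = −174 + 10 log₁₀(B) + NF + SNR_min
= −174 + 60.61 + 1.53 + 19.1
= −92.76 dBm → −92.8 dBm

−92.8 dBm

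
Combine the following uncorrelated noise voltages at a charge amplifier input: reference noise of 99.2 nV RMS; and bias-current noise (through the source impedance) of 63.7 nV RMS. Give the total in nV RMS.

118 nV

Uncorrelated sources add in power (mean-square): V_tot = √(ΣV_i²)
V_tot = √[(9.92×10⁻⁸)² + (6.37×10⁻⁸)²] = 1.18×10⁻⁷ V = 118 nV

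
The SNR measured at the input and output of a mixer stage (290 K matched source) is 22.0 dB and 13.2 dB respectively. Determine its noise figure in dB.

8.8 dB

NF (dB) = SNR_in(dB) − SNR_out(dB) when the source is at T₀
NF = 22.0 − 13.2 = 8.8 dB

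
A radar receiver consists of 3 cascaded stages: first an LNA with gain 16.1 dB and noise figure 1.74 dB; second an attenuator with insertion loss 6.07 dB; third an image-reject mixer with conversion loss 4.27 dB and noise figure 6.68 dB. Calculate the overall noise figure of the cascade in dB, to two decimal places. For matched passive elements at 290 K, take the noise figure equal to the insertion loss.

Convert to linear (a loss of L dB is a gain of −L dB): F_i = 10^(NF_i/10), G_i = 10^(G_i,dB/10)
  Stage 1: F_1 = 10^(1.74/10) = 1.493, G_1 = 10^(16.1/10) = 40.74
  Stage 2: F_2 = 10^(6.07/10) = 4.046, G_2 = 10^(−6.07/10) = 0.2472
  Stage 3: F_3 = 10^(6.68/10) = 4.656, G_3 = 10^(−4.27/10) = 0.3741
Friis cascade:
  F = 1.493 + (4.046 − 1)/40.74 + (4.656 − 1)/10.07 = 1.931
NF = 10 log₁₀(1.931) = 2.86 dB

2.86 dB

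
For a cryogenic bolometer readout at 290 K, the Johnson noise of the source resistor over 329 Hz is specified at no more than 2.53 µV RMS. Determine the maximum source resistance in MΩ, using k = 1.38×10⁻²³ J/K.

1.22 MΩ

Johnson–Nyquist: V_n = √(4kTRB) ⇒ R = V_n² / (4kTB)
4kTB = 4 × 1.38×10⁻²³ × 290 × 3.29×10² = 5.27×10⁻¹⁸
R = (2.53×10⁻⁶)² / 5.27×10⁻¹⁸ = 1.22×10⁶ Ω = 1.22 MΩ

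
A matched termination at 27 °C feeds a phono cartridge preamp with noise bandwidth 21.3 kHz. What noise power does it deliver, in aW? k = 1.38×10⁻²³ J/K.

88.2 aW

T = 27 °C + 273.15 = 300.15 K
P_n = kTB = 1.38×10⁻²³ × 300.15 × 2.13×10⁴ = 8.82×10⁻¹⁷ W = 88.2 aW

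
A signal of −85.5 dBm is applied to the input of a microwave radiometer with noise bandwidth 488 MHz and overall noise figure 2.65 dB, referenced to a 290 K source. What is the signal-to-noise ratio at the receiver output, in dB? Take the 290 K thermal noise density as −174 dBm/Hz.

Noise floor: N = −174 + 10 log₁₀(B) + NF
10 log₁₀(4.88×10⁸) = 86.88 dB
N = −174 + 86.88 + 2.65 = −84.47 dBm
SNR = P_sig − N = −85.5 − (−84.47) = −1.03 dB → −1.0 dB

−1.0 dB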